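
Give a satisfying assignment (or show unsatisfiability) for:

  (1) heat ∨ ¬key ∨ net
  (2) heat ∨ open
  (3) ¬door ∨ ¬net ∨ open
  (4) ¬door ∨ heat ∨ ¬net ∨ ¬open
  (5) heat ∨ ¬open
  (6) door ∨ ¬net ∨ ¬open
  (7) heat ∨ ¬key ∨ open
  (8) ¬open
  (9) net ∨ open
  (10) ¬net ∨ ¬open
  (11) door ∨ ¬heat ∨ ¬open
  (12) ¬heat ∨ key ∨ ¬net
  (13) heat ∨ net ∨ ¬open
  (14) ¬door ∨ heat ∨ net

heat=T, open=F, key=T, door=F, net=T

Unit clause (¬open) forces open = False.
In (net ∨ open) only net is left, so net = True.
In (heat ∨ open) only heat is left, so heat = True.
In (¬door ∨ ¬net ∨ open) only ¬door is left, so door = False.
In (¬heat ∨ key ∨ ¬net) only key is left, so key = True.
All clauses satisfied.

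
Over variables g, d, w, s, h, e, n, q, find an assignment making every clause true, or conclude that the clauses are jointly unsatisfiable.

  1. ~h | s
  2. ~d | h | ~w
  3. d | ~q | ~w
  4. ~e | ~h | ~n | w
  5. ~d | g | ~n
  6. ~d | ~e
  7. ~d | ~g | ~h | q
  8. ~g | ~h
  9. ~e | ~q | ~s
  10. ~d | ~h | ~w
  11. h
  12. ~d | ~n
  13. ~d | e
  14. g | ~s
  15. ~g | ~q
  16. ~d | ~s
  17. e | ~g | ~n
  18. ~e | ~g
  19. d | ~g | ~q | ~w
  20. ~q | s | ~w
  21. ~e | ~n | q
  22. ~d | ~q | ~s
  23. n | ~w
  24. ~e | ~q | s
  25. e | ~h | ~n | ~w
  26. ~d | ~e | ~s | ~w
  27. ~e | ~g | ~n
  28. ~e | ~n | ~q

Case h = True:
  (~h | s) forces s = True.
  (~g | ~h) forces g = False.
  Clause (g | ~s) is falsified — contradiction.
Case h = False:
  Clause (h) is falsified — contradiction.
Both cases fail, so the formula is unsatisfiable.

Unsatisfiable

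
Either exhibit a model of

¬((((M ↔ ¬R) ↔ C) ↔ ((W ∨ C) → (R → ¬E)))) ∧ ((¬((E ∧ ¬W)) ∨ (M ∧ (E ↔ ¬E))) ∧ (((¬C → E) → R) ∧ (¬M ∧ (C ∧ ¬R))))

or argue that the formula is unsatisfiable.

No satisfying assignment exists.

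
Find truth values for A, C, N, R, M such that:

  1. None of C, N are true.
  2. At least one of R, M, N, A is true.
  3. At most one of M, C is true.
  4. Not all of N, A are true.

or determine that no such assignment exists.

A = True, C = False, N = False, R = False, M = True

  (1) {C, N}: 0 true — none ✓
  (2) {R, M, N, A}: 2 true — at least one ✓
  (3) {M, C}: 1 true — at most one ✓
  (4) {N, A}: 1/2 true — not all ✓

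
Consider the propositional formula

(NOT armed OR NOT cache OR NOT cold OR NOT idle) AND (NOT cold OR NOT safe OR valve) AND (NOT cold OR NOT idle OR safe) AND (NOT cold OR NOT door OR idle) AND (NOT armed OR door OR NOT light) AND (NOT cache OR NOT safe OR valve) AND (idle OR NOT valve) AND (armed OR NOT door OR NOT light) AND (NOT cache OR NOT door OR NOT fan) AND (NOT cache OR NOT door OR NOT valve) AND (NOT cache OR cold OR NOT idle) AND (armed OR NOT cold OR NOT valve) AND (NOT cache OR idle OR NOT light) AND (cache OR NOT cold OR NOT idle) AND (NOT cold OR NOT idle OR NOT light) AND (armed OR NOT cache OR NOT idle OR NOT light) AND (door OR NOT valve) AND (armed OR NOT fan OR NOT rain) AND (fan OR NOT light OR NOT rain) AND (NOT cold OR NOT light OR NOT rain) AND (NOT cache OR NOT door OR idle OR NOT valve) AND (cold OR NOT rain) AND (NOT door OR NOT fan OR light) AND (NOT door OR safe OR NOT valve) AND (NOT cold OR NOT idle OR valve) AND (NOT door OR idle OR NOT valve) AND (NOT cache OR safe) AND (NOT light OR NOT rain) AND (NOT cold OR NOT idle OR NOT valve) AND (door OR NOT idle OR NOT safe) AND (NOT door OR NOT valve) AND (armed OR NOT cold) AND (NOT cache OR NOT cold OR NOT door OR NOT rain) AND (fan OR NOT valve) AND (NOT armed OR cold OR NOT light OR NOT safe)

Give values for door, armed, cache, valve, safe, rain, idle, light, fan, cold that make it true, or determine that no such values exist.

door: False, armed: True, cache: False, valve: False, safe: False, rain: False, idle: False, light: False, fan: True, cold: False

Set door = False.
  then (door OR NOT valve) forces valve = False.
Set armed = True.
  then (NOT armed OR door OR NOT light) forces light = False.
Try cache = True:
  (NOT cache OR NOT safe OR valve) forces safe = False.
  clause (NOT cache OR safe) is falsified — backtrack.
So cache = False.
Set safe = False.
Set rain = False.
Set idle = False.
Set fan = True.
Set cold = False.
All clauses satisfied.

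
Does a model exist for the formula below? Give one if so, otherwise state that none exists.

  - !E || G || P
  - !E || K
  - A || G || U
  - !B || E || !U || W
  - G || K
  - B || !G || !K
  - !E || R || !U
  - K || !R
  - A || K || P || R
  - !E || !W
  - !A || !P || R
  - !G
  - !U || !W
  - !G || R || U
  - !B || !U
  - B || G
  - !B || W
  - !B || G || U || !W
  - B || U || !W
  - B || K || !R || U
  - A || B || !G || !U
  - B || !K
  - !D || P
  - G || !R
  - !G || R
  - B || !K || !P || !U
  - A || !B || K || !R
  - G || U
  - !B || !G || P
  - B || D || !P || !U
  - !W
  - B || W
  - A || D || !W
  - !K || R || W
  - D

Unsatisfiable

Case G = True:
  Clause (!G) is falsified — contradiction.
Case G = False:
  (G || K) forces K = True.
  (B || G) forces B = True.
  (!B || !U) forces U = False.
  Clause (G || U) is falsified — contradiction.
Both cases fail, so the formula is unsatisfiable.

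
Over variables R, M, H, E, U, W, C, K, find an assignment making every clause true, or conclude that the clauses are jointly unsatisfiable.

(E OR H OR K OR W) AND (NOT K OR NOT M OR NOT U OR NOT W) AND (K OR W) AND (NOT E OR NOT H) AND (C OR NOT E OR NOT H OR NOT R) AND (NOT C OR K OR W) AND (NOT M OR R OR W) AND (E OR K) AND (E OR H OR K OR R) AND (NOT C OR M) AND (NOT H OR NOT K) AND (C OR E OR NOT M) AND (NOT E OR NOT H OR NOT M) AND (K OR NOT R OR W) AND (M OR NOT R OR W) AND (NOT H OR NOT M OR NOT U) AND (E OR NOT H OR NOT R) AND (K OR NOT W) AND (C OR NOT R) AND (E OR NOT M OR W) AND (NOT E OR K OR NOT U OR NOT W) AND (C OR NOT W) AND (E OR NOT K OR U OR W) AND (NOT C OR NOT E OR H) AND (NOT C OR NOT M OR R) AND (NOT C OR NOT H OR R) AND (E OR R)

R = True, M = True, H = False, E = False, U = False, W = True, C = True, K = True

Set R = True.
  then (C OR NOT R) forces C = True.
  then (NOT C OR M) forces M = True.
Try H = True:
  (NOT E OR NOT H) forces E = False.
  clause (E OR NOT H OR NOT R) is falsified — backtrack.
So H = False.
  then (NOT C OR NOT E OR H) forces E = False.
  then (E OR K) forces K = True.
  then (E OR NOT M OR W) forces W = True.
  then (NOT K OR NOT M OR NOT U OR NOT W) forces U = False.
All clauses satisfied.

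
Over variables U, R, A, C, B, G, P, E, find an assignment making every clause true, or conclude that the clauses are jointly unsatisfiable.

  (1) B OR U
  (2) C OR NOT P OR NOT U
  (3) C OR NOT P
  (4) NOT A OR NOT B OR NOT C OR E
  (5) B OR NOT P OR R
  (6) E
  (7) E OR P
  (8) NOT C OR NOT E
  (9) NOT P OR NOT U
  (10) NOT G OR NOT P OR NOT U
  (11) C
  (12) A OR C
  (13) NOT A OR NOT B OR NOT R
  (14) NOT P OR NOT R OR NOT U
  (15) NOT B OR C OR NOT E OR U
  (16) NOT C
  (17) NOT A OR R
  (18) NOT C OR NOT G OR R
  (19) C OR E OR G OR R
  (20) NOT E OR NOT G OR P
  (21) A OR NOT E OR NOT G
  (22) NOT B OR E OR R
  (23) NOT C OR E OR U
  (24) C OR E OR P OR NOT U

Case C = True:
  Clause (NOT C) is falsified — contradiction.
Case C = False:
  Clause (C) is falsified — contradiction.
Both cases fail, so the formula is unsatisfiable.

Unsatisfiable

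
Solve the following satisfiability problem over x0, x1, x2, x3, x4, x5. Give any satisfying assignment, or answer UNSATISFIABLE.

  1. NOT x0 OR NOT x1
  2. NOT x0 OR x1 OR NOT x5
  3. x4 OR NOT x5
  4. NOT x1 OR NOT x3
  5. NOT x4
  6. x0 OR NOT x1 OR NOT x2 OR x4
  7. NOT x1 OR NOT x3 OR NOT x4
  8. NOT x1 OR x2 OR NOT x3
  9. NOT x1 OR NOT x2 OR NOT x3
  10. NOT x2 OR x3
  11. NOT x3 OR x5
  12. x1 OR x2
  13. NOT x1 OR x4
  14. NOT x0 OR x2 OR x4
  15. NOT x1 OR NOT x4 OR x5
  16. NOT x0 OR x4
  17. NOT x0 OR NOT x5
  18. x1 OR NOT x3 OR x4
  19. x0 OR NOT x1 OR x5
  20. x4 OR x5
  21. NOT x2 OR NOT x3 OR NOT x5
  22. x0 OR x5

Case x4 = True:
  Clause (NOT x4) is falsified — contradiction.
Case x4 = False:
  (x4 OR NOT x5) forces x5 = False.
  Clause (x4 OR x5) is falsified — contradiction.
Both cases fail, so the formula is unsatisfiable.

No satisfying assignment exists.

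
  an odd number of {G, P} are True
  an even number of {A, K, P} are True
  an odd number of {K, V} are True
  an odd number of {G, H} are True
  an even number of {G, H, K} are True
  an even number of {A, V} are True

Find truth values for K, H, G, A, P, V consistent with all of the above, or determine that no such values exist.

K = True; H = True; G = False; A = False; P = True; V = False

{G, P}: 1 true → odd ✓
{A, K, P}: 2 true → even ✓
{K, V}: 1 true → odd ✓
{G, H}: 1 true → odd ✓
{G, H, K}: 2 true → even ✓
{A, V}: 0 true → even ✓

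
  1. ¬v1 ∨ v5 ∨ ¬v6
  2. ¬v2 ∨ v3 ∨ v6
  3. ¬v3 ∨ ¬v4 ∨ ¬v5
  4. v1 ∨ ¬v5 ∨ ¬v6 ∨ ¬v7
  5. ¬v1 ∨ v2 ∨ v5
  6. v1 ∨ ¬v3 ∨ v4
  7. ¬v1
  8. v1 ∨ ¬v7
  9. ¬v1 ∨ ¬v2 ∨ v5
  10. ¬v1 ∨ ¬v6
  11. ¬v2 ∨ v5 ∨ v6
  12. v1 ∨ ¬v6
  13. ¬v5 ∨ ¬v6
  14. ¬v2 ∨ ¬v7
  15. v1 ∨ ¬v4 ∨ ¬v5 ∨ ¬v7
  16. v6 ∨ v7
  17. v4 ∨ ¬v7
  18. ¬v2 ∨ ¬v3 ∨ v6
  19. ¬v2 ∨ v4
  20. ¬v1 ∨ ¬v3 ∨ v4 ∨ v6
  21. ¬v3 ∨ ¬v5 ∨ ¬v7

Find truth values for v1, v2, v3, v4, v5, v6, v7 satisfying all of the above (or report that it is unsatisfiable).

Case v1 = True:
  Clause (¬v1) is falsified — contradiction.
Case v1 = False:
  (v1 ∨ ¬v7) forces v7 = False.
  (v1 ∨ ¬v6) forces v6 = False.
  Clause (v6 ∨ v7) is falsified — contradiction.
Both cases fail, so the formula is unsatisfiable.

No satisfying assignment exists.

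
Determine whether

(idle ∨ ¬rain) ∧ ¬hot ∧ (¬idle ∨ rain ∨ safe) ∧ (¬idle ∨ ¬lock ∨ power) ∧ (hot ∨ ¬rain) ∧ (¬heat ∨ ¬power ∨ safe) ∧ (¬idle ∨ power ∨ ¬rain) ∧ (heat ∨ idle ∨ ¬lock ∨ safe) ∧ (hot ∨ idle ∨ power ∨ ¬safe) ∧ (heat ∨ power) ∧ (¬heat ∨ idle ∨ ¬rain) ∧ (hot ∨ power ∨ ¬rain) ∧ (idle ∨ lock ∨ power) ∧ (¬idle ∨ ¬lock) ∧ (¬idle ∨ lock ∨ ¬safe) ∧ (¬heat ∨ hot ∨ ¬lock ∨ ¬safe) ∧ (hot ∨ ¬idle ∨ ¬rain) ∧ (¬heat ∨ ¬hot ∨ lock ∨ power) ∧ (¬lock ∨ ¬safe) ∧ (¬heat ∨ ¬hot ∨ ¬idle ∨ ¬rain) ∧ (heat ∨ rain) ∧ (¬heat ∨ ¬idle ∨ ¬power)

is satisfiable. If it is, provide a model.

Unit clause (¬hot) forces hot = False.
In (hot ∨ ¬rain) only ¬rain is left, so rain = False.
In (heat ∨ rain) only heat is left, so heat = True.
Try idle = True:
  (¬idle ∨ rain ∨ safe) forces safe = True.
  (¬idle ∨ ¬lock) forces lock = False.
  clause (¬idle ∨ lock ∨ ¬safe) is falsified — backtrack.
So idle = False.
Set lock = False.
  then (idle ∨ lock ∨ power) forces power = True.
  then (¬heat ∨ ¬power ∨ safe) forces safe = True.
All clauses satisfied.

hot = False, heat = True, idle = False, lock = False, power = True, rain = False, safe = True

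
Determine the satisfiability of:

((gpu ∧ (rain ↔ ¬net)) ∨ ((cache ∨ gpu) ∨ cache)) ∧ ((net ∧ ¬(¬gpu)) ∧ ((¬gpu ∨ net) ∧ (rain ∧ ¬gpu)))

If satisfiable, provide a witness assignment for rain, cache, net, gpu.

Unsatisfiable — no assignment works.

Case gpu = True: the conjunct ¬gpu is False.
Case gpu = False: the conjunct ¬(¬gpu) becomes ¬(¬False) = False.
Both cases fail — unsatisfiable.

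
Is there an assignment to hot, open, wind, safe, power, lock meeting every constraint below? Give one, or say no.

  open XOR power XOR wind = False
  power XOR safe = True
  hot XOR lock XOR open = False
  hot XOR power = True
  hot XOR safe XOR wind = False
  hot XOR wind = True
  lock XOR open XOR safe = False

hot: True, open: False, wind: False, safe: True, power: False, lock: True

open XOR power XOR wind = F XOR F XOR F = False ✓
power XOR safe = F XOR T = True ✓
hot XOR lock XOR open = T XOR T XOR F = False ✓
hot XOR power = T XOR F = True ✓
hot XOR safe XOR wind = T XOR T XOR F = False ✓
hot XOR wind = T XOR F = True ✓
lock XOR open XOR safe = T XOR F XOR T = False ✓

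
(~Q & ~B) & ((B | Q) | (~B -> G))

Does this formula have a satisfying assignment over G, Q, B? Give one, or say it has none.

G = True, Q = False, B = False

  ~Q & ~B = True
    ~Q = True
    ~B = True
  (B | Q) | (~B -> G) = True
    B | Q = False
    ~B -> G = True
      ~B = True
Both conjuncts True, so the formula holds.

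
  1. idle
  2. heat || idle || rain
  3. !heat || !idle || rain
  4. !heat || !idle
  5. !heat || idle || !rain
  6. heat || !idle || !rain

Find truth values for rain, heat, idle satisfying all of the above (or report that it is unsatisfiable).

rain: False, heat: False, idle: True

Unit clause (idle) forces idle = True.
In (!heat || !idle) only !heat is left, so heat = False.
In (heat || !idle || !rain) only !rain is left, so rain = False.
Check each clause:
  (idle): idle holds.
  (heat || idle || rain): idle holds.
  (!heat || !idle || rain): !heat holds.
  (!heat || !idle): !heat holds.
  (!heat || idle || !rain): !heat holds.
  (heat || !idle || !rain): !rain holds.
All clauses satisfied.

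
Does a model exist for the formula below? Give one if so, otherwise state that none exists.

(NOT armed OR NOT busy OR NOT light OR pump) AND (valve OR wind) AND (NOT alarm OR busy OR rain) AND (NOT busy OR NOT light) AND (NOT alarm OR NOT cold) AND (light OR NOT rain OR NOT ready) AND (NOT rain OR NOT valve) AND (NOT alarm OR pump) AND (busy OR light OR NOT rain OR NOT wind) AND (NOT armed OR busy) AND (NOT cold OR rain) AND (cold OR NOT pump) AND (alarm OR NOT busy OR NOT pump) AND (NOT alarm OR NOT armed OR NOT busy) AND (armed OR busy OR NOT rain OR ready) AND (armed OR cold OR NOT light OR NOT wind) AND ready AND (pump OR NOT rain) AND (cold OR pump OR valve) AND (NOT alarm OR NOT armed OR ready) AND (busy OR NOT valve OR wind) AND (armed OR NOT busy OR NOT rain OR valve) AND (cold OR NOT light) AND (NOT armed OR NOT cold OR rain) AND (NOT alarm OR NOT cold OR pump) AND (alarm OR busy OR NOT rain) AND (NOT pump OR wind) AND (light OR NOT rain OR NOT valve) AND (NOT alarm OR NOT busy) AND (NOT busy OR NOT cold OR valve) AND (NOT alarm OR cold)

Unit clause (ready) forces ready = True.
Set valve = True.
  then (NOT rain OR NOT valve) forces rain = False.
  then (NOT cold OR rain) forces cold = False.
  then (cold OR NOT pump) forces pump = False.
  then (cold OR NOT light) forces light = False.
  then (NOT alarm OR cold) forces alarm = False.
Set wind = True.
Set armed = True.
  then (NOT armed OR busy) forces busy = True.
All clauses satisfied.

valve=T; wind=T; alarm=F; cold=F; ready=T; armed=T; busy=T; light=F; rain=F; pump=F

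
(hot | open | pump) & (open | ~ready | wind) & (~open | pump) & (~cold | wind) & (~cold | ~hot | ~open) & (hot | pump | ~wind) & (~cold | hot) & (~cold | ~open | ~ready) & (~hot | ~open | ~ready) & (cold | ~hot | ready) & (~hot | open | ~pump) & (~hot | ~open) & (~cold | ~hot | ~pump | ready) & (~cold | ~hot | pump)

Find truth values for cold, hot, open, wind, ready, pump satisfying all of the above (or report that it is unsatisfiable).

Try cold = True:
  (~cold | wind) forces wind = True.
  (~cold | hot) forces hot = True.
  (~cold | ~hot | ~open) forces open = False.
  (~hot | open | ~pump) forces pump = False.
  clause (~cold | ~hot | pump) is falsified — backtrack.
So cold = False.
Set hot = False.
Set open = True.
  then (~open | pump) forces pump = True.
Set wind = True.
Set ready = True.
All clauses satisfied.

cold = False, hot = False, open = True, wind = True, ready = True, pump = True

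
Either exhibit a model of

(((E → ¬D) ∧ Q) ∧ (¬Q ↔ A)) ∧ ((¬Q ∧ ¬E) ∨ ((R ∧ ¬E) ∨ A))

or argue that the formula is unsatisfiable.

R = True, A = False, D = False, E = False, Q = True

  ((E → ¬D) ∧ Q) ∧ (¬Q ↔ A) = True
    (E → ¬D) ∧ Q = True
      E → ¬D = True
        ¬D = True
    ¬Q ↔ A = True
      ¬Q = False
  (¬Q ∧ ¬E) ∨ ((R ∧ ¬E) ∨ A) = True
    ¬Q ∧ ¬E = False
      ¬Q = False
      ¬E = True
    (R ∧ ¬E) ∨ A = True
      R ∧ ¬E = True
        ¬E = True
Both conjuncts True, so the formula holds.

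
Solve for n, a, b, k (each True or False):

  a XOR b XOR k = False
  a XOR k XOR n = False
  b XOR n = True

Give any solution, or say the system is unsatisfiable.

Unsatisfiable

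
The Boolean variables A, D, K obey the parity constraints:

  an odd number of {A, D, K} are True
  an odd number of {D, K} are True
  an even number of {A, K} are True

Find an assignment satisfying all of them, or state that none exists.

A = False, D = True, K = False

{A, D, K}: 1 true → odd ✓
{D, K}: 1 true → odd ✓
{A, K}: 0 true → even ✓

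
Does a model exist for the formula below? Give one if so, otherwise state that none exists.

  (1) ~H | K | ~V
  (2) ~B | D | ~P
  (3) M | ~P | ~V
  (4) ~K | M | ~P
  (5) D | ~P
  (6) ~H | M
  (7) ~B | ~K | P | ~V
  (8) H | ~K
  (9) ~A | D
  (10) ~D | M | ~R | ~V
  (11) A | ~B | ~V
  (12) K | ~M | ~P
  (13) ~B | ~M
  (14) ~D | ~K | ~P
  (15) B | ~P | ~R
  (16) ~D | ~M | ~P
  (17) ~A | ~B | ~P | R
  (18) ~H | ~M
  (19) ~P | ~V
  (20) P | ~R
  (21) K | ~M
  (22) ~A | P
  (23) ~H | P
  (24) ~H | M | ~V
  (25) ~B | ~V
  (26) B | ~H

M = False, V = True, H = False, A = False, R = False, B = False, D = True, K = False, P = False

Try M = True:
  (~B | ~M) forces B = False.
  (~H | ~M) forces H = False.
  (H | ~K) forces K = False.
  clause (K | ~M) is falsified — backtrack.
So M = False.
  then (~H | M) forces H = False.
  then (H | ~K) forces K = False.
Set V = True.
  then (M | ~P | ~V) forces P = False.
  then (P | ~R) forces R = False.
  then (~A | P) forces A = False.
  then (~B | ~V) forces B = False.
Set D = True.
All clauses satisfied.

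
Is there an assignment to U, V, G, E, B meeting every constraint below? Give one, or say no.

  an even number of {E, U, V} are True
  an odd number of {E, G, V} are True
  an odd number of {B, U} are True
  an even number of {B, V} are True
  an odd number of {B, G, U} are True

U=T; V=F; G=F; E=T; B=F

{E, U, V}: 2 true → even ✓
{E, G, V}: 1 true → odd ✓
{B, U}: 1 true → odd ✓
{B, V}: 0 true → even ✓
{B, G, U}: 1 true → odd ✓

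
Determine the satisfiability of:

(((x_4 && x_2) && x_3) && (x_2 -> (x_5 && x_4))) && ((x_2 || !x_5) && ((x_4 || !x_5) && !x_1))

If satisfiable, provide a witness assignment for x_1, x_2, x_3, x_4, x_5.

x_1 = False, x_2 = True, x_3 = True, x_4 = True, x_5 = True

  ((x_4 && x_2) && x_3) && (x_2 -> (x_5 && x_4)) = True
    (x_4 && x_2) && x_3 = True
      x_4 && x_2 = True
    x_2 -> (x_5 && x_4) = True
      x_5 && x_4 = True
  (x_2 || !x_5) && ((x_4 || !x_5) && !x_1) = True
    x_2 || !x_5 = True
      !x_5 = False
    (x_4 || !x_5) && !x_1 = True
      x_4 || !x_5 = True
        !x_5 = False
      !x_1 = True
Both conjuncts True, so the formula holds.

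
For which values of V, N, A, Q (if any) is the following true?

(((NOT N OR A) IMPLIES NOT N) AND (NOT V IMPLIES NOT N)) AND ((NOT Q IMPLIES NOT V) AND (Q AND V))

V=T, N=F, A=F, Q=T

  ((NOT N OR A) IMPLIES NOT N) AND (NOT V IMPLIES NOT N) = True
    (NOT N OR A) IMPLIES NOT N = True
      NOT N OR A = True
        NOT N = True
      NOT N = True
    NOT V IMPLIES NOT N = True
      NOT V = False
      NOT N = True
  (NOT Q IMPLIES NOT V) AND (Q AND V) = True
    NOT Q IMPLIES NOT V = True
      NOT Q = False
      NOT V = False
    Q AND V = True
Both conjuncts True, so the formula holds.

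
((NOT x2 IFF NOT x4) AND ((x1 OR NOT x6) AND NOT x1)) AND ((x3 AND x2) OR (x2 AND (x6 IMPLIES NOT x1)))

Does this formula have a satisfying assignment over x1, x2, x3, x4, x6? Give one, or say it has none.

x1 = False, x2 = True, x3 = False, x4 = True, x6 = False

  (NOT x2 IFF NOT x4) AND ((x1 OR NOT x6) AND NOT x1) = True
    NOT x2 IFF NOT x4 = True
      NOT x2 = False
      NOT x4 = False
    (x1 OR NOT x6) AND NOT x1 = True
      x1 OR NOT x6 = True
        NOT x6 = True
      NOT x1 = True
  (x3 AND x2) OR (x2 AND (x6 IMPLIES NOT x1)) = True
    x3 AND x2 = False
    x2 AND (x6 IMPLIES NOT x1) = True
      x6 IMPLIES NOT x1 = True
        NOT x1 = True
Both conjuncts True, so the formula holds.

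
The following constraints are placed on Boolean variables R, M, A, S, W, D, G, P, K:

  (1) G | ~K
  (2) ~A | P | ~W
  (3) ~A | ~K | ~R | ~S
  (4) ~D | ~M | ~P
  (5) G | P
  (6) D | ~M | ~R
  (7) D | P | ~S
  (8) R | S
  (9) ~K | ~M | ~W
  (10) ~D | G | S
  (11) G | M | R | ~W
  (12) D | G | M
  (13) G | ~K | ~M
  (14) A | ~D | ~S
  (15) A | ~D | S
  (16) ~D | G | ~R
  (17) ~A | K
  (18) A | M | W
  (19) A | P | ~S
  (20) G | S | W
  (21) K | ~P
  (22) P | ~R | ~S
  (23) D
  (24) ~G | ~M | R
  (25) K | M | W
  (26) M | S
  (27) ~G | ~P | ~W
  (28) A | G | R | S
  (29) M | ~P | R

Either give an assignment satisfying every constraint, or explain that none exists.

R: False, M: False, A: True, S: True, W: False, D: True, G: True, P: False, K: True

Unit clause (D) forces D = True.
Set R = False.
  then (R | S) forces S = True.
  then (A | ~D | ~S) forces A = True.
  then (~A | K) forces K = True.
  then (G | ~K) forces G = True.
  then (~G | ~M | R) forces M = False.
  then (M | ~P | R) forces P = False.
  then (~A | P | ~W) forces W = False.
All clauses satisfied.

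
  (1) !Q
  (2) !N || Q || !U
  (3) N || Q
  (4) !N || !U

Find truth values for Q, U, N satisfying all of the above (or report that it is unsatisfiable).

Q: False, U: False, N: True

Unit clause (!Q) forces Q = False.
In (N || Q) only N is left, so N = True.
In (!N || !U) only !U is left, so U = False.
All clauses satisfied.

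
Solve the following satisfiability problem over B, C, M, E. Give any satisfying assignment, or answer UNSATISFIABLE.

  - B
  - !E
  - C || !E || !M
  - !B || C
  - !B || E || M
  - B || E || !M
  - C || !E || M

B = True, C = True, M = True, E = False

Unit clause (B) forces B = True.
Unit clause (!E) forces E = False.
In (!B || C) only C is left, so C = True.
In (!B || E || M) only M is left, so M = True.
Check each clause:
  (B): B holds.
  (!E): !E holds.
  (C || !E || !M): C holds.
  (!B || C): C holds.
  (!B || E || M): M holds.
  (B || E || !M): B holds.
  (C || !E || M): C holds.
All clauses satisfied.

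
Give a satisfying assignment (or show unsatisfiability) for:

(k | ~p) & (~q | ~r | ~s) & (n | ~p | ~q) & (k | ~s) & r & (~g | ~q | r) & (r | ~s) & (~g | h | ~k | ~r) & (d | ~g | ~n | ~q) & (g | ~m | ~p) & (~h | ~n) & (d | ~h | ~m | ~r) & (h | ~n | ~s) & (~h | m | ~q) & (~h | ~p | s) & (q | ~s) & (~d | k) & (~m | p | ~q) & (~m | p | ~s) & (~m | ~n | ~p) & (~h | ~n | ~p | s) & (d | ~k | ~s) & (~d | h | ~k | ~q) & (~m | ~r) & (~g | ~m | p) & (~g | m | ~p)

Unit clause (r) forces r = True.
In (~m | ~r) only ~m is left, so m = False.
Set q = False.
  then (q | ~s) forces s = False.
Set k = True.
Set n = False.
Set d = True.
Set h = False.
  then (~g | h | ~k | ~r) forces g = False.
Set p = False.
All clauses satisfied.

r=T, m=F, q=F, s=F, k=T, n=F, d=T, h=F, p=F, g=F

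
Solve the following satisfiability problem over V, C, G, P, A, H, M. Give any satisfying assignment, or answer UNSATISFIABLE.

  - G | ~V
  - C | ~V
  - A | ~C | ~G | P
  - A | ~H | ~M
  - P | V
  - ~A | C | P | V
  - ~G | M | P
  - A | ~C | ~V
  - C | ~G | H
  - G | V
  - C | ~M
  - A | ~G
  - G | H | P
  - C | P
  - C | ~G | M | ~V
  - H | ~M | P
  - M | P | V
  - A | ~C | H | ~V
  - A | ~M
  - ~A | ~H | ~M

V=T; C=T; G=T; P=T; A=T; H=F; M=T

Set V = True.
  then (G | ~V) forces G = True.
  then (C | ~V) forces C = True.
  then (A | ~C | ~V) forces A = True.
Try P = False:
  (~G | M | P) forces M = True.
  (H | ~M | P) forces H = True.
  clause (~A | ~H | ~M) is falsified — backtrack.
So P = True.
Set H = False.
Set M = True.
All clauses satisfied.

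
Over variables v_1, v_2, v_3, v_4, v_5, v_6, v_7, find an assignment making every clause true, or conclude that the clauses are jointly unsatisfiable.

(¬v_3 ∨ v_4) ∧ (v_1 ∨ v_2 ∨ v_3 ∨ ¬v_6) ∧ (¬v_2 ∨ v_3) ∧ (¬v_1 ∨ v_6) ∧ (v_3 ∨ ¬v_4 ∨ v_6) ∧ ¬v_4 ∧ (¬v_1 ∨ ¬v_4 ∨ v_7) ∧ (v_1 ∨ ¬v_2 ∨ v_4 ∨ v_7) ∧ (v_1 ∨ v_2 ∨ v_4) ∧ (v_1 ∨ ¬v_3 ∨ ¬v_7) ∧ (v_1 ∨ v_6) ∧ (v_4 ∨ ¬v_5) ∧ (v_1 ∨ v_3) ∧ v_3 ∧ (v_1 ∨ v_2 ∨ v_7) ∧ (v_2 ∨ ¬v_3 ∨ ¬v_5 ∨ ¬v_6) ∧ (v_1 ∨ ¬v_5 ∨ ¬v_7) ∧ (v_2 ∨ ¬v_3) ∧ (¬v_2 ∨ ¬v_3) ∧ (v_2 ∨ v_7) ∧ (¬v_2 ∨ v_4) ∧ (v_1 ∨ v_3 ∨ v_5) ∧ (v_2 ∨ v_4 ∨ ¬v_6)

Case v_3 = True:
  (¬v_3 ∨ v_4) forces v_4 = True.
  Clause (¬v_4) is falsified — contradiction.
Case v_3 = False:
  Clause (v_3) is falsified — contradiction.
Both cases fail, so the formula is unsatisfiable.

UNSATISFIABLE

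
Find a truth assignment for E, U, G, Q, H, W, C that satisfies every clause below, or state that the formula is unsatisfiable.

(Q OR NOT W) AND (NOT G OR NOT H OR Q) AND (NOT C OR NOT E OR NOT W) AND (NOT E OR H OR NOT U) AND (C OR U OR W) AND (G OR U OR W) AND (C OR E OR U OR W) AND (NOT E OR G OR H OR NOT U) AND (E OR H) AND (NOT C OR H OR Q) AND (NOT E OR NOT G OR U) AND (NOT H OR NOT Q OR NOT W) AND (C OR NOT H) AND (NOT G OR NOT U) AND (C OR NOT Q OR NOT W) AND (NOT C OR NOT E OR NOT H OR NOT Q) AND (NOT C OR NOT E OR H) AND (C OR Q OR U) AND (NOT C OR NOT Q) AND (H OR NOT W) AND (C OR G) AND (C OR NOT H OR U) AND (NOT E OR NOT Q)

E=F; U=T; G=F; Q=F; H=T; W=F; C=T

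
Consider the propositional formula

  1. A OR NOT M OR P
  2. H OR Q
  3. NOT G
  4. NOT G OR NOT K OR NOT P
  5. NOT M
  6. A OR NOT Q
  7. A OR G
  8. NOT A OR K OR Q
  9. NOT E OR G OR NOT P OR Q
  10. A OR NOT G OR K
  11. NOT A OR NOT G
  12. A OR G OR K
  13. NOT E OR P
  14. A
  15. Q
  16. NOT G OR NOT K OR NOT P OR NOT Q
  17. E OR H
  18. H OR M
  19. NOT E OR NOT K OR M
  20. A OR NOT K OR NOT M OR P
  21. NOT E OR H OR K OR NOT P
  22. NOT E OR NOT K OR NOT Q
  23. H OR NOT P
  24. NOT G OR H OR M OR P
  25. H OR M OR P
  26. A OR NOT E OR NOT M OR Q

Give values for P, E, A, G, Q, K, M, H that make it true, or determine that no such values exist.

Unit clause (NOT G) forces G = False.
Unit clause (NOT M) forces M = False.
In (A OR G) only A is left, so A = True.
Unit clause (Q) forces Q = True.
In (H OR M) only H is left, so H = True.
Set P = True.
Set E = False.
Set K = False.
All clauses satisfied.

P = True, E = False, A = True, G = False, Q = True, K = False, M = False, H = True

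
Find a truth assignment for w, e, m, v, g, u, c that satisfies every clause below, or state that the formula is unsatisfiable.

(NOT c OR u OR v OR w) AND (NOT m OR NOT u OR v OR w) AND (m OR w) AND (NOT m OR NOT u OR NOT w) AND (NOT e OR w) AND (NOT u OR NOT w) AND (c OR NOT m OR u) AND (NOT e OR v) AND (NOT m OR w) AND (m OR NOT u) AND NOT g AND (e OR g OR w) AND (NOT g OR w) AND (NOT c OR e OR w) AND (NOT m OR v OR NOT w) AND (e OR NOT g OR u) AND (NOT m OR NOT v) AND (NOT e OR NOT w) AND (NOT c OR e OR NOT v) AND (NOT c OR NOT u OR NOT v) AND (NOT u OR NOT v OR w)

Unit clause (NOT g) forces g = False.
Try w = False:
  (m OR w) forces m = True.
  clause (NOT m OR w) is falsified — backtrack.
So w = True.
  then (NOT u OR NOT w) forces u = False.
  then (NOT e OR NOT w) forces e = False.
Set m = False.
Set v = True.
  then (NOT c OR e OR NOT v) forces c = False.
All clauses satisfied.

w = True; e = False; m = False; v = True; g = False; u = False; c = False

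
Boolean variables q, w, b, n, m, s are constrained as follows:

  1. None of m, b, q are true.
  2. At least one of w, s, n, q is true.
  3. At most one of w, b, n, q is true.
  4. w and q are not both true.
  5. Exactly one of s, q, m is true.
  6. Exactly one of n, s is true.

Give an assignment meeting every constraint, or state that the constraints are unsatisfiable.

q = False, w = True, b = False, n = False, m = False, s = True

  (1) {m, b, q}: 0 true — none ✓
  (2) {w, s, n, q}: 2 true — at least one ✓
  (3) {w, b, n, q}: 1 true — at most one ✓
  (4) w=T, q=F — not both ✓
  (5) {s, q, m}: 1 true — exactly one ✓
  (6) {n, s}: 1 true — exactly one ✓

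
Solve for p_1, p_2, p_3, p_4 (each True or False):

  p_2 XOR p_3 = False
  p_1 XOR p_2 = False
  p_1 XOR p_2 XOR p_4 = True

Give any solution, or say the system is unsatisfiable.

p_1: False, p_2: False, p_3: False, p_4: True

p_2 XOR p_3 = F XOR F = False ✓
p_1 XOR p_2 = F XOR F = False ✓
p_1 XOR p_2 XOR p_4 = F XOR F XOR T = True ✓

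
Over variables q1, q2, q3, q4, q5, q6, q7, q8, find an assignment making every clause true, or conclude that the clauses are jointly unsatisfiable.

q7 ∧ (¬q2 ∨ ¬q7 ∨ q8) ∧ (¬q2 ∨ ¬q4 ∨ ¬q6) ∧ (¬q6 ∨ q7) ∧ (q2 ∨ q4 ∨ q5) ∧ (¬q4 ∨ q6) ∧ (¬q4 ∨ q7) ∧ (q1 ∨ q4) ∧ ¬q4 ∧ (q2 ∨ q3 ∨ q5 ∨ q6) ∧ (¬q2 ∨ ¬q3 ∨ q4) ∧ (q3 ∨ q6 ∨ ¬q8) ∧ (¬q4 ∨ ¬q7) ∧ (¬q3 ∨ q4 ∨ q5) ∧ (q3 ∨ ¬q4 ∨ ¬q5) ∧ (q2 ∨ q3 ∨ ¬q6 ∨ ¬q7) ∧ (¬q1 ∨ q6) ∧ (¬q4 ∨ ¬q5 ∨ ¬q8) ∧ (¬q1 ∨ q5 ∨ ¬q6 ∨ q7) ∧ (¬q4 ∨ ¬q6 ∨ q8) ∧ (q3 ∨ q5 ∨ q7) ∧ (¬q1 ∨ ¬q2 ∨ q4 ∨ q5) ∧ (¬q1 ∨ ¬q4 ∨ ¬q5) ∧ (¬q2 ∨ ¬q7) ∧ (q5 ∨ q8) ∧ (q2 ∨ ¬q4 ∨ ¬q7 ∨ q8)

q1: True, q2: False, q3: True, q4: False, q5: True, q6: True, q7: True, q8: False

Unit clause (q7) forces q7 = True.
Unit clause (¬q4) forces q4 = False.
In (¬q2 ∨ ¬q7) only ¬q2 is left, so q2 = False.
In (q2 ∨ q4 ∨ q5) only q5 is left, so q5 = True.
In (q1 ∨ q4) only q1 is left, so q1 = True.
In (¬q1 ∨ q6) only q6 is left, so q6 = True.
In (q2 ∨ q3 ∨ ¬q6 ∨ ¬q7) only q3 is left, so q3 = True.
Set q8 = False.
All clauses satisfied.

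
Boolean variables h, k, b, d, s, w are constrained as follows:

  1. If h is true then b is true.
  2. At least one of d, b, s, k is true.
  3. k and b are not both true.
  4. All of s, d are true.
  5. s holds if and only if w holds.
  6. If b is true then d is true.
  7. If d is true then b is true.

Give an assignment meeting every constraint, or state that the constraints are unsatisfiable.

h = False, k = False, b = True, d = True, s = True, w = True

  (1) h=F ⇒ b: vacuous ✓
  (2) {d, b, s, k}: 3 true — at least one ✓
  (3) k=F, b=T — not both ✓
  (4) {s, d}: all 2 true ✓
  (5) s=T, w=T — same ✓
  (6) b=T ⇒ d: T ✓
  (7) d=T ⇒ b: T ✓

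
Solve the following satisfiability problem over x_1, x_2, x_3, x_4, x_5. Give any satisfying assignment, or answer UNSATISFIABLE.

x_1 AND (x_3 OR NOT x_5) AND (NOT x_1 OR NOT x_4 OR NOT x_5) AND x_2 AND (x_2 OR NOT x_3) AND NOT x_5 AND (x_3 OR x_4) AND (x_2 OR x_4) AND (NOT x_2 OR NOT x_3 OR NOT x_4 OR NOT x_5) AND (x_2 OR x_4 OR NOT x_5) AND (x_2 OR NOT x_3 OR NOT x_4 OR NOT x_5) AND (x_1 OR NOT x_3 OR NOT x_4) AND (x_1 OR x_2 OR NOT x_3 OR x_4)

x_1 = True, x_2 = True, x_3 = True, x_4 = False, x_5 = False

Unit clause (x_1) forces x_1 = True.
Unit clause (x_2) forces x_2 = True.
Unit clause (NOT x_5) forces x_5 = False.
Set x_3 = True.
Set x_4 = False.
All clauses satisfied.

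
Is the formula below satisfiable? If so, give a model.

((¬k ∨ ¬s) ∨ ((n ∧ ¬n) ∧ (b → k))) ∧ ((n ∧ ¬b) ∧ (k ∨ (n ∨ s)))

s: False, k: True, n: True, b: False

  (¬k ∨ ¬s) ∨ ((n ∧ ¬n) ∧ (b → k)) = True
    ¬k ∨ ¬s = True
      ¬k = False
      ¬s = True
    (n ∧ ¬n) ∧ (b → k) = False
      n ∧ ¬n = False
        ¬n = False
      b → k = True
  (n ∧ ¬b) ∧ (k ∨ (n ∨ s)) = True
    n ∧ ¬b = True
      ¬b = True
    k ∨ (n ∨ s) = True
      n ∨ s = True
Both conjuncts True, so the formula holds.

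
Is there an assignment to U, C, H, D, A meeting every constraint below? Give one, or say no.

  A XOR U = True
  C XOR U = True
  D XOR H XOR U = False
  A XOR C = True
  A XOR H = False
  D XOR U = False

Adding constraints 1, 2, 4 mod 2: every variable appears an even number of times on the left, so the left side is 0.
But the right sides sum to 1 (mod 2). 0 ≠ 1 — the system is inconsistent.

Unsatisfiable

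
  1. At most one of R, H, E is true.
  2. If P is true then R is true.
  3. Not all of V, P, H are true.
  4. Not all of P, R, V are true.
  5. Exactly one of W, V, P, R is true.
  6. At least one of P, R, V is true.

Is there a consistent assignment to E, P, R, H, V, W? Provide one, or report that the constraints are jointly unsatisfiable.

E = True, P = False, R = False, H = False, V = True, W = False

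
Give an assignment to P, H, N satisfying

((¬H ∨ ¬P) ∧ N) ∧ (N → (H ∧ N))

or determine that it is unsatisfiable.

P: False, H: True, N: True

  (¬H ∨ ¬P) ∧ N = True
    ¬H ∨ ¬P = True
      ¬H = False
      ¬P = True
  N → (H ∧ N) = True
    H ∧ N = True
Both conjuncts True, so the formula holds.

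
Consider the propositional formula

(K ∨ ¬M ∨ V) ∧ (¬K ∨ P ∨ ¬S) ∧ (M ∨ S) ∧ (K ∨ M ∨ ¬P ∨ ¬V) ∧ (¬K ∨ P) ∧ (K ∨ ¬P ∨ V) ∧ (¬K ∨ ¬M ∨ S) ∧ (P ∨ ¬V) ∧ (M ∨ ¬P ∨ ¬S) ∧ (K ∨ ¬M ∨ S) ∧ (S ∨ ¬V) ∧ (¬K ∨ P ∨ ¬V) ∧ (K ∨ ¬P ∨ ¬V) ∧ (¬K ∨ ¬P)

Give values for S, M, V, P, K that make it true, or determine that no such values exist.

S = True, M = False, V = False, P = False, K = False

Try S = False:
  (M ∨ S) forces M = True.
  (¬K ∨ ¬M ∨ S) forces K = False.
  clause (K ∨ ¬M ∨ S) is falsified — backtrack.
So S = True.
Set M = False.
  then (M ∨ ¬P ∨ ¬S) forces P = False.
  then (¬K ∨ P ∨ ¬S) forces K = False.
  then (P ∨ ¬V) forces V = False.
All clauses satisfied.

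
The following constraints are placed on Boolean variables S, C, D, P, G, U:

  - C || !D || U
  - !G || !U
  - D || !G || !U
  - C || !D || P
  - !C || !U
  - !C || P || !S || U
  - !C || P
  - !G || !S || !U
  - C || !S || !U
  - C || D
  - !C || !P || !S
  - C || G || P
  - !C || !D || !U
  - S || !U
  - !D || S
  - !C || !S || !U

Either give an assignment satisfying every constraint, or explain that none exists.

Set S = False.
  then (S || !U) forces U = False.
  then (!D || S) forces D = False.
  then (C || D) forces C = True.
  then (!C || P) forces P = True.
Set G = False.
All clauses satisfied.

S: False, C: True, D: False, P: True, G: False, U: False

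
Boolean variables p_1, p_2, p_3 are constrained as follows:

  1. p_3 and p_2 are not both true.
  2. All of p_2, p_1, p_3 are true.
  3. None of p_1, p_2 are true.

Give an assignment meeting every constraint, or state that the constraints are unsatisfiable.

Case p_1 = True:
  Constraint (3) is violated (p_1=T) — contradiction.
Case p_1 = False:
  Constraint (2) is violated (p_1=F) — contradiction.
Both cases fail — unsatisfiable.

The formula is unsatisfiable.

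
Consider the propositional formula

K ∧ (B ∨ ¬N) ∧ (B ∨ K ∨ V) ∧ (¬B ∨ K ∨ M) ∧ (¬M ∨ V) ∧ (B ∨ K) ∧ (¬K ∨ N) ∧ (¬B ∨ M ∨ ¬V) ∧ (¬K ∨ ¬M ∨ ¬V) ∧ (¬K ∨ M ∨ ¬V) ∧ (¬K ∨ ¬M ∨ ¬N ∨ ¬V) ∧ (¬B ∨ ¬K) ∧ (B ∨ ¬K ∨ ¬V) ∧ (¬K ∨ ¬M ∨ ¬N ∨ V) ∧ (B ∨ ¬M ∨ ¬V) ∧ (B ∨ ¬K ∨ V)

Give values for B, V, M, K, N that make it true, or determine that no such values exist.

Case K = True:
  (¬K ∨ N) forces N = True.
  (B ∨ ¬N) forces B = True.
  Clause (¬B ∨ ¬K) is falsified — contradiction.
Case K = False:
  Clause (K) is falsified — contradiction.
Both cases fail, so the formula is unsatisfiable.

Unsatisfiable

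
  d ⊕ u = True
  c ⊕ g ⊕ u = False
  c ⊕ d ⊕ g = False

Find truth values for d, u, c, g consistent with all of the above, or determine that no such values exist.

Adding constraints 1, 2, 3 mod 2: every variable appears an even number of times on the left, so the left side is 0.
But the right sides sum to 1 (mod 2). 0 ≠ 1 — the system is inconsistent.

The formula is unsatisfiable.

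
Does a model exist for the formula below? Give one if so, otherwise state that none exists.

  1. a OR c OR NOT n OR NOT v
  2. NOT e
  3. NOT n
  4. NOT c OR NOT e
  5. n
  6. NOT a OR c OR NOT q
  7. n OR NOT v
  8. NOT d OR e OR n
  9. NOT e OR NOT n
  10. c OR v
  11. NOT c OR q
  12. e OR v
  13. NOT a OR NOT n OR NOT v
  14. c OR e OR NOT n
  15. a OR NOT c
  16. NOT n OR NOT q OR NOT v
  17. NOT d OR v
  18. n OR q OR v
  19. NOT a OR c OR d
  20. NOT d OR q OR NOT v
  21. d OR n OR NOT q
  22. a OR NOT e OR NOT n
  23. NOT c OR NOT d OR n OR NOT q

Case n = True:
  Clause (NOT n) is falsified — contradiction.
Case n = False:
  Clause (n) is falsified — contradiction.
Both cases fail, so the formula is unsatisfiable.

Unsatisfiable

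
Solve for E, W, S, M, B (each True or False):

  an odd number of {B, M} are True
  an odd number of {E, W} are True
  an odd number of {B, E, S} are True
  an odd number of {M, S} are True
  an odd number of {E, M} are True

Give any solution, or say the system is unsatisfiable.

E = True, W = False, S = True, M = False, B = True

{B, M}: 1 true → odd ✓
{E, W}: 1 true → odd ✓
{B, E, S}: 3 true → odd ✓
{M, S}: 1 true → odd ✓
{E, M}: 1 true → odd ✓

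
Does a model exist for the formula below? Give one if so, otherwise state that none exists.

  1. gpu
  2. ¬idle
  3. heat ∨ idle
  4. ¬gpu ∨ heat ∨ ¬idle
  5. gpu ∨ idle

Unit clause (gpu) forces gpu = True.
Unit clause (¬idle) forces idle = False.
In (heat ∨ idle) only heat is left, so heat = True.
All clauses satisfied.

idle = False, gpu = True, heat = True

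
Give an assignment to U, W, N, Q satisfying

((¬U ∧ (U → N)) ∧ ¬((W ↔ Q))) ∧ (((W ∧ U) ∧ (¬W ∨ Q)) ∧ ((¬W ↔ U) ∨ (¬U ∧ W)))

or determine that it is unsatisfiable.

Unsatisfiable

Case U = True: the conjunct ¬U is False.
Case U = False: the conjunct U is False.
Both cases fail — unsatisfiable.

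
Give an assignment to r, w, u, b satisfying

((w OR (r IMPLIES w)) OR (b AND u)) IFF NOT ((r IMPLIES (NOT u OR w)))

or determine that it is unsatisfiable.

r: True, w: False, u: True, b: True

  ((w OR (r IMPLIES w)) OR (b AND u)) IFF NOT ((r IMPLIES (NOT u OR w))) = True
    (w OR (r IMPLIES w)) OR (b AND u) = True
      w OR (r IMPLIES w) = False
        r IMPLIES w = False
      b AND u = True
    NOT ((r IMPLIES (NOT u OR w))) = True
      r IMPLIES (NOT u OR w) = False
        NOT u OR w = False
          NOT u = False
The formula evaluates to True.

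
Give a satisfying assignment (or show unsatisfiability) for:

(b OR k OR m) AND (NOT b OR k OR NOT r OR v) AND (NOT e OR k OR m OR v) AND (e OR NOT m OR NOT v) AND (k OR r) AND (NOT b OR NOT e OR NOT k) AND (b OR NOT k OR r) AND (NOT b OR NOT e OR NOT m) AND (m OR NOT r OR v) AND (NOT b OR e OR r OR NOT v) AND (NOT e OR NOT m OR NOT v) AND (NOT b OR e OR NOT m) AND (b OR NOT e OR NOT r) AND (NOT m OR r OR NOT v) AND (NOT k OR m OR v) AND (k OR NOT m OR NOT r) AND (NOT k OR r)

Set b = True.
Set v = True.
Set m = False.
Set k = True.
  then (NOT b OR NOT e OR NOT k) forces e = False.
  then (NOT b OR e OR r OR NOT v) forces r = True.
All clauses satisfied.

b=T, v=T, m=F, k=T, r=T, e=F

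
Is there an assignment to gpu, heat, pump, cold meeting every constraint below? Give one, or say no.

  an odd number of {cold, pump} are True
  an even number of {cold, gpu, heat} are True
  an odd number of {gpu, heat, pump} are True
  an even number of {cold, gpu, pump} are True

gpu = True, heat = True, pump = True, cold = False

{cold, pump}: 1 true → odd ✓
{cold, gpu, heat}: 2 true → even ✓
{gpu, heat, pump}: 3 true → odd ✓
{cold, gpu, pump}: 2 true → even ✓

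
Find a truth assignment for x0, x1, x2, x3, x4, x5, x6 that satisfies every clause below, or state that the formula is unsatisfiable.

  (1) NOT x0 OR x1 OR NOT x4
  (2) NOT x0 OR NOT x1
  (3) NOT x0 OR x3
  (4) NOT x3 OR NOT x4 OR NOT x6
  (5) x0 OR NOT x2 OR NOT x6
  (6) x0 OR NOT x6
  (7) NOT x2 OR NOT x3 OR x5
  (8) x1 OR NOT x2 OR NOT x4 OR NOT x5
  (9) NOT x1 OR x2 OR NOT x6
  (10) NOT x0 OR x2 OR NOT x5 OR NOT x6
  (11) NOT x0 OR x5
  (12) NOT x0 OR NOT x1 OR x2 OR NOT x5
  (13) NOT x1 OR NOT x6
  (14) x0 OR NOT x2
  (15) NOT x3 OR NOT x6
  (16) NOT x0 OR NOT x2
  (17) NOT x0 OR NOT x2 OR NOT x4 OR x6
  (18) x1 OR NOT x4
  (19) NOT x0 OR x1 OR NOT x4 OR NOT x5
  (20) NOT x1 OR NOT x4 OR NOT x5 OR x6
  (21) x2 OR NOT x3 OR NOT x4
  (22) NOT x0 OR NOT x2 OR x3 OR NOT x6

Set x0 = False.
  then (x0 OR NOT x6) forces x6 = False.
  then (x0 OR NOT x2) forces x2 = False.
Set x1 = False.
  then (x1 OR NOT x4) forces x4 = False.
Set x3 = True.
Set x5 = True.
All clauses satisfied.

x0=F, x1=F, x2=F, x3=T, x4=F, x5=T, x6=F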